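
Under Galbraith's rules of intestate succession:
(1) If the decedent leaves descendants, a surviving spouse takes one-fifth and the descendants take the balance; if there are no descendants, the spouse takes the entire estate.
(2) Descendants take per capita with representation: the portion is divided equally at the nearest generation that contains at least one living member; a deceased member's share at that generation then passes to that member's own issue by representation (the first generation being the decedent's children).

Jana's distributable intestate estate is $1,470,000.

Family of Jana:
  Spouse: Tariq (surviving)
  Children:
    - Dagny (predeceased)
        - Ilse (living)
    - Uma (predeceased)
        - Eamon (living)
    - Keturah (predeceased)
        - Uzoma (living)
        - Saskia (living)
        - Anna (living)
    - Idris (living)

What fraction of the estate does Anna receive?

Tariq takes one-fifth of $1,470,000 = $294,000. The remaining $1,176,000 passes to the descendants.
The descendants' portion ($1,176,000) is divided into 4 shares of $294,000: Idris takes $294,000; Dagny's $294,000 share passes to Dagny's issue; Uma's $294,000 share passes to Uma's issue; Keturah's $294,000 share passes to Keturah's issue.
Dagny's share ($294,000) passes entirely to Ilse.
Uma's share ($294,000) passes entirely to Eamon.
Keturah's share ($294,000) is divided into 3 shares of $98,000: Uzoma, Saskia, and Anna each take $98,000.

Anna receives 1/15 of the estate.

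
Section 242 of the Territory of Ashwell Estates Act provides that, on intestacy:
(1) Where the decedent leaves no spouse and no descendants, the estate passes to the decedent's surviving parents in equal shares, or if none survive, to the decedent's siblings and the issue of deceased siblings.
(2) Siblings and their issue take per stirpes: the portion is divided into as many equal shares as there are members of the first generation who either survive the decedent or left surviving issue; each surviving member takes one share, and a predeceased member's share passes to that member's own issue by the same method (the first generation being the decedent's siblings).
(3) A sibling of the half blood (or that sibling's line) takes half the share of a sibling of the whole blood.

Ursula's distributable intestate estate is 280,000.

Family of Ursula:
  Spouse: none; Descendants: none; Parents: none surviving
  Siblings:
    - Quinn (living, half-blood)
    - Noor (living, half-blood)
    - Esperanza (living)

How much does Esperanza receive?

Esperanza receives 140,000.

The entire 280,000 passes to the siblings and their issue.
Counting each half-blood sibling's line as half a unit, there are 2 units in 280,000, so one unit is 140,000. Whole-blood lines (Esperanza) take 140,000 each; half-blood lines (Quinn and Noor) take 70,000 each.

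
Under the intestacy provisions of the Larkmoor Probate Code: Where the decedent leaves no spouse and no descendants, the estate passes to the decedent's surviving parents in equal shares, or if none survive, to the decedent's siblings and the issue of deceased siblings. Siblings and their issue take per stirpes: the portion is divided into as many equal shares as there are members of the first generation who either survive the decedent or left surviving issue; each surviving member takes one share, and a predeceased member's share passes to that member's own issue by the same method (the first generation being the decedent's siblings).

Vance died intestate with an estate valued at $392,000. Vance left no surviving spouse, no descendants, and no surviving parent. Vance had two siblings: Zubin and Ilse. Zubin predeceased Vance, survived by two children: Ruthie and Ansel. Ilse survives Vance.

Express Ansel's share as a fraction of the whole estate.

Ansel receives 1/4 of the estate.

The entire $392,000 passes to the siblings and their issue.
That amount ($392,000) is divided into 2 shares of $196,000: Ilse takes $196,000; Zubin's $196,000 share passes to Zubin's issue.
Zubin's share ($196,000) is divided into 2 shares of $98,000: Ruthie and Ansel each take $98,000.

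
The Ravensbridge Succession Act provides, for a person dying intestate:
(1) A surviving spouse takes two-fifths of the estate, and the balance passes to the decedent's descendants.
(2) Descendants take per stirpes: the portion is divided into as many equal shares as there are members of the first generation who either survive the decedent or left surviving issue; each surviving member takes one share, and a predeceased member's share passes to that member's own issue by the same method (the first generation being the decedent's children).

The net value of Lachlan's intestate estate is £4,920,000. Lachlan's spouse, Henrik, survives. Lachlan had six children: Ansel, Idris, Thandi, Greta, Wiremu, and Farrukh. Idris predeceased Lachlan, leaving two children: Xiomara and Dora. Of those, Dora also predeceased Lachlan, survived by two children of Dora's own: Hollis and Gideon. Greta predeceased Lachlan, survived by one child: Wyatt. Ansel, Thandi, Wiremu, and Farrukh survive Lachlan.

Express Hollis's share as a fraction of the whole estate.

Hollis receives 1/40 of the estate.

Henrik takes two-fifths of £4,920,000 = £1,968,000. The remaining £2,952,000 passes to the descendants.
The descendants' portion (£2,952,000) is divided into 6 shares of £492,000: Ansel, Thandi, Wiremu, and Farrukh each take £492,000; Idris's £492,000 share passes to Idris's issue; Greta's £492,000 share passes to Greta's issue.
Idris's share (£492,000) is divided into 2 shares of £246,000: Xiomara takes £246,000; Dora's £246,000 share passes to Dora's issue.
Dora's share (£246,000) is divided into 2 shares of £123,000: Hollis and Gideon each take £123,000.
Greta's share (£492,000) passes entirely to Wyatt.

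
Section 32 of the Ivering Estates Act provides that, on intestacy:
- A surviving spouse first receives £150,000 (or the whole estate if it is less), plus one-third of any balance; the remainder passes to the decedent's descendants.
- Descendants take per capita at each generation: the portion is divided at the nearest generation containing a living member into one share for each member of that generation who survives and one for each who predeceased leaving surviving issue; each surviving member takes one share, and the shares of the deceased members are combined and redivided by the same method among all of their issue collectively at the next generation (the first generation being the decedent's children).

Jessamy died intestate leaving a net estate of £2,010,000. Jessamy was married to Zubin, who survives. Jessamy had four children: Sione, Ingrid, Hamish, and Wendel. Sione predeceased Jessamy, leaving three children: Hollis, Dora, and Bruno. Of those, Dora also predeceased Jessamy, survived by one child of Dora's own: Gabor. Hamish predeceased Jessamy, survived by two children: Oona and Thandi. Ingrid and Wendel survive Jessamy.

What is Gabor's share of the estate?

Zubin first takes £150,000, leaving a balance of £1,860,000. Zubin then takes one-third of the balance (£620,000), for a total of £770,000. The remaining £1,240,000 passes to the descendants.
The descendants' portion (£1,240,000) is divided at the children's generation into 4 shares of £310,000. Ingrid and Wendel each take £310,000. The 2 shares of the deceased (Sione and Hamish) are combined into a pool of £620,000.
That pool (£620,000) is divided at the grandchildren's generation into 5 shares of £124,000. Hollis, Bruno, Oona, and Thandi each take £124,000. The remaining share for the deceased Dora (£124,000) is carried to the next generation.
That pool (£124,000) passes entirely to Gabor, the sole taker at the great-grandchildren's generation.

Gabor receives £124,000.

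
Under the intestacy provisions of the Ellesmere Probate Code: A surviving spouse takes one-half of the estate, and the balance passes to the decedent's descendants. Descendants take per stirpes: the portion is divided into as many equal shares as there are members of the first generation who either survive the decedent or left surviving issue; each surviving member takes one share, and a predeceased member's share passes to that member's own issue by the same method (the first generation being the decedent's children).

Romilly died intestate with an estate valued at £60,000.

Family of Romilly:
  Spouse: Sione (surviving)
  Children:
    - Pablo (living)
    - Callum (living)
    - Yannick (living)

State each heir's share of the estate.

Sione: £30,000; Pablo: £10,000; Callum: £10,000; Yannick: £10,000

Sione takes one-half of £60,000 = £30,000. The remaining £30,000 passes to the descendants.
The descendants' portion (£30,000) is divided into 3 shares of £10,000: Pablo, Callum, and Yannick each take £10,000.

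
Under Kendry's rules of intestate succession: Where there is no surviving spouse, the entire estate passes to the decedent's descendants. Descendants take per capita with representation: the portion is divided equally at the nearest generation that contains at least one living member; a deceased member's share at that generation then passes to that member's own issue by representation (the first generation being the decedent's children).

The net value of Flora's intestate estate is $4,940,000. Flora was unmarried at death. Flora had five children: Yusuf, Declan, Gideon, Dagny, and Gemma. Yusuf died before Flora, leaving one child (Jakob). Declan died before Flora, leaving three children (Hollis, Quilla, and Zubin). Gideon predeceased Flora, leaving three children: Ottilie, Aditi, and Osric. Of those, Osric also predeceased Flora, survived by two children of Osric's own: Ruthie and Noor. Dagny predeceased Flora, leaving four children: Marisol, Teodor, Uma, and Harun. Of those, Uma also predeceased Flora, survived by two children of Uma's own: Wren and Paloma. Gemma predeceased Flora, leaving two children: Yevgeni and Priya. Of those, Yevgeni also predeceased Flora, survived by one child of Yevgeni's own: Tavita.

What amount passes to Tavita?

Tavita receives $380,000.

The entire $4,940,000 passes to the descendants.
No child survives, so the initial division is made at the grandchildren's generation.
That amount ($4,940,000) is divided into 13 shares of $380,000: Jakob, Hollis, Quilla, Zubin, Ottilie, Aditi, Marisol, Teodor, Harun, and Priya each take $380,000; Osric's $380,000 share passes to Osric's issue; Uma's $380,000 share passes to Uma's issue; Yevgeni's $380,000 share passes to Yevgeni's issue.
Osric's share ($380,000) is divided into 2 shares of $190,000: Ruthie and Noor each take $190,000.
Uma's share ($380,000) is divided into 2 shares of $190,000: Wren and Paloma each take $190,000.
Yevgeni's share ($380,000) passes entirely to Tavita.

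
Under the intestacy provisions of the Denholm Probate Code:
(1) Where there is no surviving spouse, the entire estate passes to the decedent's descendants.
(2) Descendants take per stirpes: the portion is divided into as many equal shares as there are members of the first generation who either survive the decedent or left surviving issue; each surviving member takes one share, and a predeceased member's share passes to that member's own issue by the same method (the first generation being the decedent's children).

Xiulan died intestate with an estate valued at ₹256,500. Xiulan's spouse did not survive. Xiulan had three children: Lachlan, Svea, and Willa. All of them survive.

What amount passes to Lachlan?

The entire ₹256,500 passes to the descendants.
That amount (₹256,500) is divided into 3 shares of ₹85,500: Lachlan, Svea, and Willa each take ₹85,500.

Lachlan receives ₹85,500.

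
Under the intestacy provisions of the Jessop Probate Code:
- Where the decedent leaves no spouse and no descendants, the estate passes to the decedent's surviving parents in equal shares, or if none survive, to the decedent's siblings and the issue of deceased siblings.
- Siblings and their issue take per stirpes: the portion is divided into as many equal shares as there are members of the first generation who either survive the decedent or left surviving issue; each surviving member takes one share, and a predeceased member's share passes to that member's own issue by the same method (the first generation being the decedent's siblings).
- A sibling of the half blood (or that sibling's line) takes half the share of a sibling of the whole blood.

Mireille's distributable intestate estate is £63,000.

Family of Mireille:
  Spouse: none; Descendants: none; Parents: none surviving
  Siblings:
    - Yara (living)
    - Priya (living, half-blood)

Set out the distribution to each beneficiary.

Yara: £42,000; Priya: £21,000

The entire £63,000 passes to the siblings and their issue.
Counting each half-blood sibling's line as half a unit, there are 3/2 units in £63,000, so one unit is £42,000. Whole-blood lines (Yara) take £42,000 each; half-blood lines (Priya) take £21,000 each.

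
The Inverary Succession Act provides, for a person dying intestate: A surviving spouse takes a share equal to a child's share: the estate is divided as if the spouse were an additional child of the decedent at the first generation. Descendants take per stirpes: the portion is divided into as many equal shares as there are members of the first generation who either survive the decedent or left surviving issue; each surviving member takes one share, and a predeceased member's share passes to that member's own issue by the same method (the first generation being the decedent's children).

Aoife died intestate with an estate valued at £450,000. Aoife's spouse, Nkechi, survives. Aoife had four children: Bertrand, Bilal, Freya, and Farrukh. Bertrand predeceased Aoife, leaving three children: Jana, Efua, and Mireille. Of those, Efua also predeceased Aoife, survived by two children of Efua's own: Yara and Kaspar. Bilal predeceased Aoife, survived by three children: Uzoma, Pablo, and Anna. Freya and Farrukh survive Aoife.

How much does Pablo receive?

The spouse counts as an additional share at the children's level, so there are 5 primary shares of £90,000. Nkechi takes one such share (£90,000).
The children's combined portion (£360,000) is divided into 4 shares of £90,000: Freya and Farrukh each take £90,000; Bertrand's £90,000 share passes to Bertrand's issue; Bilal's £90,000 share passes to Bilal's issue.
Bertrand's share (£90,000) is divided into 3 shares of £30,000: Jana and Mireille each take £30,000; Efua's £30,000 share passes to Efua's issue.
Efua's share (£30,000) is divided into 2 shares of £15,000: Yara and Kaspar each take £15,000.
Bilal's share (£90,000) is divided into 3 shares of £30,000: Uzoma, Pablo, and Anna each take £30,000.

Pablo receives £30,000.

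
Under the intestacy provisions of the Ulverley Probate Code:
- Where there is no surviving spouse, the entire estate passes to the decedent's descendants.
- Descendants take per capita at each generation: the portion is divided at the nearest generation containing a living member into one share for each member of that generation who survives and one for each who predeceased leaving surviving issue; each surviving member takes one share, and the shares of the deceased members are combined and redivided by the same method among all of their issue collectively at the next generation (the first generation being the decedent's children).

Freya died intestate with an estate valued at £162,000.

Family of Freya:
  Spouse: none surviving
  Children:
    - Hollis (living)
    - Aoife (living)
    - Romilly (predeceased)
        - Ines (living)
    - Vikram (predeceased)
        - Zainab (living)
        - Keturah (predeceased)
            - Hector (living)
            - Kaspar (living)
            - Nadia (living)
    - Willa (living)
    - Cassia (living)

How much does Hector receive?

Hector receives £6,000.

The entire £162,000 passes to the descendants.
That amount (£162,000) is divided at the children's generation into 6 shares of £27,000. Hollis, Aoife, Willa, and Cassia each take £27,000. The 2 shares of the deceased (Romilly and Vikram) are combined into a pool of £54,000.
That pool (£54,000) is divided at the grandchildren's generation into 3 shares of £18,000. Ines and Zainab each take £18,000. The remaining share for the deceased Keturah (£18,000) is carried to the next generation.
That pool (£18,000) is divided at the great-grandchildren's generation equally among Hector, Kaspar, and Nadia: £6,000 each.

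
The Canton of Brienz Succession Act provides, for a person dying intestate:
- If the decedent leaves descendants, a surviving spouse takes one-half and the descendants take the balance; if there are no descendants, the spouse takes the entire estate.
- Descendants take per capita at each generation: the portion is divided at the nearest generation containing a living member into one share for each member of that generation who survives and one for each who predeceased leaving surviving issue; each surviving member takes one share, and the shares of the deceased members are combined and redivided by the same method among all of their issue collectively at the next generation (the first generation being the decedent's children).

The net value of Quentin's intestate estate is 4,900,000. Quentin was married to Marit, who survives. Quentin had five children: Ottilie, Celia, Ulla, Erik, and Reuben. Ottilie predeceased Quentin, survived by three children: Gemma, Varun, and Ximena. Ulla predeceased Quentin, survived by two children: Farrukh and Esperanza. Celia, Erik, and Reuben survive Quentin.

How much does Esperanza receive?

Marit takes one-half of 4,900,000 = 2,450,000. The remaining 2,450,000 passes to the descendants.
The descendants' portion (2,450,000) is divided at the children's generation into 5 shares of 490,000. Celia, Erik, and Reuben each take 490,000. The 2 shares of the deceased (Ottilie and Ulla) are combined into a pool of 980,000.
That pool (980,000) is divided at the grandchildren's generation equally among Gemma, Varun, Ximena, Farrukh, and Esperanza: 196,000 each.

Esperanza receives 196,000.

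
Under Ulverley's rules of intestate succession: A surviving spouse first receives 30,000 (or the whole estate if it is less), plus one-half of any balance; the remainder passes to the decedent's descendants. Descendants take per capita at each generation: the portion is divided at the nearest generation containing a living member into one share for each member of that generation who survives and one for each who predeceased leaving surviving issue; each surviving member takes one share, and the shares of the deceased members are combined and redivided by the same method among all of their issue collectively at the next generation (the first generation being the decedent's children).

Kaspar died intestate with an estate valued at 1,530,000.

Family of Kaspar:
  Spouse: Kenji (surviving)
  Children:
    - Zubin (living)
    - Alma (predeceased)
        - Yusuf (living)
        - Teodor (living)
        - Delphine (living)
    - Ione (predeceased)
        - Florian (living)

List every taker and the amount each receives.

Kenji: 780,000; Zubin: 250,000; Yusuf: 125,000; Teodor: 125,000; Delphine: 125,000; Florian: 125,000

Kenji first takes 30,000, leaving a balance of 1,500,000. Kenji then takes one-half of the balance (750,000), for a total of 780,000. The remaining 750,000 passes to the descendants.
The descendants' portion (750,000) is divided at the children's generation into 3 shares of 250,000. Zubin takes 250,000. The 2 shares of the deceased (Alma and Ione) are combined into a pool of 500,000.
That pool (500,000) is divided at the grandchildren's generation equally among Yusuf, Teodor, Delphine, and Florian: 125,000 each.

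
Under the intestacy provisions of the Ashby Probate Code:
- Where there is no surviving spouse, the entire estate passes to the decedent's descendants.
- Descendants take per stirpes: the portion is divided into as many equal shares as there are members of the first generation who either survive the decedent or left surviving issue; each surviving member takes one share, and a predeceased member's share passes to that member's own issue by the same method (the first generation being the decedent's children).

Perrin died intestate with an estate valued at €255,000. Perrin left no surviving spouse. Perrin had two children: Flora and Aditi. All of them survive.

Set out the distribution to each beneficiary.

The entire €255,000 passes to the descendants.
That amount (€255,000) is divided into 2 shares of €127,500: Flora and Aditi each take €127,500.

Flora: €127,500; Aditi: €127,500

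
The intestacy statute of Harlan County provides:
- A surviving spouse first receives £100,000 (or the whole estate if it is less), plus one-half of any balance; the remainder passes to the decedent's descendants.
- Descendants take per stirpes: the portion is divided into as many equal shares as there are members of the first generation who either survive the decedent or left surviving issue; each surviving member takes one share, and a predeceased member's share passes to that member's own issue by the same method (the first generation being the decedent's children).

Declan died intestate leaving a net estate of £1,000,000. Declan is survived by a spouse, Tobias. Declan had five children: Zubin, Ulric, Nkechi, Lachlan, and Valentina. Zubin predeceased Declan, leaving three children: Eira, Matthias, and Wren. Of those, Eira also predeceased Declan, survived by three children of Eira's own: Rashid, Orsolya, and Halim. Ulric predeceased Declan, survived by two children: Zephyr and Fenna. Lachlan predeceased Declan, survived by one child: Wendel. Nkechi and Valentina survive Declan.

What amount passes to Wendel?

Wendel receives £90,000.

Tobias first takes £100,000, leaving a balance of £900,000. Tobias then takes one-half of the balance (£450,000), for a total of £550,000. The remaining £450,000 passes to the descendants.
The descendants' portion (£450,000) is divided into 5 shares of £90,000: Nkechi and Valentina each take £90,000; Zubin's £90,000 share passes to Zubin's issue; Ulric's £90,000 share passes to Ulric's issue; Lachlan's £90,000 share passes to Lachlan's issue.
Zubin's share (£90,000) is divided into 3 shares of £30,000: Matthias and Wren each take £30,000; Eira's £30,000 share passes to Eira's issue.
Eira's share (£30,000) is divided into 3 shares of £10,000: Rashid, Orsolya, and Halim each take £10,000.
Ulric's share (£90,000) is divided into 2 shares of £45,000: Zephyr and Fenna each take £45,000.
Lachlan's share (£90,000) passes entirely to Wendel.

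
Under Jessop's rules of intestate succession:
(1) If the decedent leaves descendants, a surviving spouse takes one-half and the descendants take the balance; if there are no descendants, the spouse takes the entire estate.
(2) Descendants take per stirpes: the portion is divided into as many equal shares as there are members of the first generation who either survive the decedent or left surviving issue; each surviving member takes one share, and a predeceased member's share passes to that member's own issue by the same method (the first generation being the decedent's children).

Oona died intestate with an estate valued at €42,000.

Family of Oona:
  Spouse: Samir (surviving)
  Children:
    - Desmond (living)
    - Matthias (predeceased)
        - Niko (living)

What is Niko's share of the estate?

Niko receives €10,500.

Samir takes one-half of €42,000 = €21,000. The remaining €21,000 passes to the descendants.
The descendants' portion (€21,000) is divided into 2 shares of €10,500: Desmond takes €10,500; Matthias's €10,500 share passes to Matthias's issue.
Matthias's share (€10,500) passes entirely to Niko.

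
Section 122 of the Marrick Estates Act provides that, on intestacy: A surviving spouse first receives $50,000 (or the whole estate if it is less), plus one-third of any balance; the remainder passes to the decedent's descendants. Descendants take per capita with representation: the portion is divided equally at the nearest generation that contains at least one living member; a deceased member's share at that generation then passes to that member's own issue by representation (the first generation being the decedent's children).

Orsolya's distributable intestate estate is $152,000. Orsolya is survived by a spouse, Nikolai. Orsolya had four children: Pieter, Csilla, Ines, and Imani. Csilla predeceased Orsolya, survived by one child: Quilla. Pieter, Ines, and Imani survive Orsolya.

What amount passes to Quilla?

Quilla receives $17,000.

Nikolai first takes $50,000, leaving a balance of $102,000. Nikolai then takes one-third of the balance ($34,000), for a total of $84,000. The remaining $68,000 passes to the descendants.
The descendants' portion ($68,000) is divided into 4 shares of $17,000: Pieter, Ines, and Imani each take $17,000; Csilla's $17,000 share passes to Csilla's issue.
Csilla's share ($17,000) passes entirely to Quilla.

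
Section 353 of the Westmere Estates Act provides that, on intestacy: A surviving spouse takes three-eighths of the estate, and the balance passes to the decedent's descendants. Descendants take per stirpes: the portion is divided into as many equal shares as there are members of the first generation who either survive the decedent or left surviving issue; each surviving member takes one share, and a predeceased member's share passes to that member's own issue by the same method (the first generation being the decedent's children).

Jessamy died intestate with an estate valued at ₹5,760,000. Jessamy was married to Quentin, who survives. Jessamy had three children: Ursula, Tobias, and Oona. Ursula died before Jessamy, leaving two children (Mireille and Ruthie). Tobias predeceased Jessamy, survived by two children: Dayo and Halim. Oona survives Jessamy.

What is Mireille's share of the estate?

Quentin takes three-eighths of ₹5,760,000 = ₹2,160,000. The remaining ₹3,600,000 passes to the descendants.
The descendants' portion (₹3,600,000) is divided into 3 shares of ₹1,200,000: Oona takes ₹1,200,000; Ursula's ₹1,200,000 share passes to Ursula's issue; Tobias's ₹1,200,000 share passes to Tobias's issue.
Ursula's share (₹1,200,000) is divided into 2 shares of ₹600,000: Mireille and Ruthie each take ₹600,000.
Tobias's share (₹1,200,000) is divided into 2 shares of ₹600,000: Dayo and Halim each take ₹600,000.

Mireille receives ₹600,000.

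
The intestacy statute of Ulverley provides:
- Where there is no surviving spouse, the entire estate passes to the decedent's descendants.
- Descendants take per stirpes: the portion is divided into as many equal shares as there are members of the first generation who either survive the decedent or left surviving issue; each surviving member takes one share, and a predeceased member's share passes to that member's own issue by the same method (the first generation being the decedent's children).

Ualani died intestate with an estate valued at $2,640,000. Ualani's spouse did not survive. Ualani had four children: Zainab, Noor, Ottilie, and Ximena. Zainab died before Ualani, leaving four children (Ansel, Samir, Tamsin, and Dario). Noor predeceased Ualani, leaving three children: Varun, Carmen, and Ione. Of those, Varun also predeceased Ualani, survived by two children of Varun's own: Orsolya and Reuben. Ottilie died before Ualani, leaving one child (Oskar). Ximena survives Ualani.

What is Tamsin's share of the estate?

The entire $2,640,000 passes to the descendants.
That amount ($2,640,000) is divided into 4 shares of $660,000: Ximena takes $660,000; Zainab's $660,000 share passes to Zainab's issue; Noor's $660,000 share passes to Noor's issue; Ottilie's $660,000 share passes to Ottilie's issue.
Zainab's share ($660,000) is divided into 4 shares of $165,000: Ansel, Samir, Tamsin, and Dario each take $165,000.
Noor's share ($660,000) is divided into 3 shares of $220,000: Carmen and Ione each take $220,000; Varun's $220,000 share passes to Varun's issue.
Varun's share ($220,000) is divided into 2 shares of $110,000: Orsolya and Reuben each take $110,000.
Ottilie's share ($660,000) passes entirely to Oskar.

Tamsin receives $165,000.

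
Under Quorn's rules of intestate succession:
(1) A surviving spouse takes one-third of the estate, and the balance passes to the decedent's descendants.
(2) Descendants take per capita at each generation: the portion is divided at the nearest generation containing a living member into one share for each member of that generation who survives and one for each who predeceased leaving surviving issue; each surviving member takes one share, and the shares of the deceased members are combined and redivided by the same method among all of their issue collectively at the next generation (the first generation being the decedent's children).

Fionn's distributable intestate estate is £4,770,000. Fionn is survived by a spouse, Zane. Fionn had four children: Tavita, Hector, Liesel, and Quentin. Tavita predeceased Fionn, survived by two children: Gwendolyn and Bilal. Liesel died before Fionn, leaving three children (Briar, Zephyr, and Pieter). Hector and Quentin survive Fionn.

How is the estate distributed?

Zane: £1,590,000; Gwendolyn: £318,000; Bilal: £318,000; Hector: £795,000; Briar: £318,000; Zephyr: £318,000; Pieter: £318,000; Quentin: £795,000

Zane takes one-third of £4,770,000 = £1,590,000. The remaining £3,180,000 passes to the descendants.
The descendants' portion (£3,180,000) is divided at the children's generation into 4 shares of £795,000. Hector and Quentin each take £795,000. The 2 shares of the deceased (Tavita and Liesel) are combined into a pool of £1,590,000.
That pool (£1,590,000) is divided at the grandchildren's generation equally among Gwendolyn, Bilal, Briar, Zephyr, and Pieter: £318,000 each.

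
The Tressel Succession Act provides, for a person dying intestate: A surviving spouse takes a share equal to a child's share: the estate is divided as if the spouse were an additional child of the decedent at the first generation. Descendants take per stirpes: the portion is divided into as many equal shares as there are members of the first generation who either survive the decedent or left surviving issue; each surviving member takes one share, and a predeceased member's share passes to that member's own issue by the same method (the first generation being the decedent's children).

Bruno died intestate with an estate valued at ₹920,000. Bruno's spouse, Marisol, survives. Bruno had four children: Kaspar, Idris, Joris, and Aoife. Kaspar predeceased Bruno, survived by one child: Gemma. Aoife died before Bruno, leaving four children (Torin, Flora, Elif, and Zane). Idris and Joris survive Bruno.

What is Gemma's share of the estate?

Gemma receives ₹184,000.

The spouse counts as an additional share at the children's level, so there are 5 primary shares of ₹184,000. Marisol takes one such share (₹184,000).
The children's combined portion (₹736,000) is divided into 4 shares of ₹184,000: Idris and Joris each take ₹184,000; Kaspar's ₹184,000 share passes to Kaspar's issue; Aoife's ₹184,000 share passes to Aoife's issue.
Kaspar's share (₹184,000) passes entirely to Gemma.
Aoife's share (₹184,000) is divided into 4 shares of ₹46,000: Torin, Flora, Elif, and Zane each take ₹46,000.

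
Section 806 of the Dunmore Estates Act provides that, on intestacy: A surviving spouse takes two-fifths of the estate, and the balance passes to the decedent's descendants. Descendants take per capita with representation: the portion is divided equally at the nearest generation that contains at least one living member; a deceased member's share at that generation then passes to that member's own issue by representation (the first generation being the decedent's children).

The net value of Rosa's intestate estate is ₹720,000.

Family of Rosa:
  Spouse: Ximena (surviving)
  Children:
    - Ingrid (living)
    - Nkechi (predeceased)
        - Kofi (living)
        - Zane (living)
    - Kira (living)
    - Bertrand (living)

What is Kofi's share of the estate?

Kofi receives ₹54,000.

Ximena takes two-fifths of ₹720,000 = ₹288,000. The remaining ₹432,000 passes to the descendants.
The descendants' portion (₹432,000) is divided into 4 shares of ₹108,000: Ingrid, Kira, and Bertrand each take ₹108,000; Nkechi's ₹108,000 share passes to Nkechi's issue.
Nkechi's share (₹108,000) is divided into 2 shares of ₹54,000: Kofi and Zane each take ₹54,000.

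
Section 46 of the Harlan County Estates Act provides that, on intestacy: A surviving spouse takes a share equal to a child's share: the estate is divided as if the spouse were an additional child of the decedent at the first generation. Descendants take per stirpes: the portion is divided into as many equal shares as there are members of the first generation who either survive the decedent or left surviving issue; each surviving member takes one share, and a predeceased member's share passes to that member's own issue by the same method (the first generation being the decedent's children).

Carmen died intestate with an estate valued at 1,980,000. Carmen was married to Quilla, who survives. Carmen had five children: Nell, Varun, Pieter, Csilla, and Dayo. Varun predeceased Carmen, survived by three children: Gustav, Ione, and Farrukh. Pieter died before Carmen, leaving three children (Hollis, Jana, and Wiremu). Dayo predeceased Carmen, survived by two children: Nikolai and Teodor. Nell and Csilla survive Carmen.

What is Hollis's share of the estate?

The spouse counts as an additional share at the children's level, so there are 6 primary shares of 330,000. Quilla takes one such share (330,000).
The children's combined portion (1,650,000) is divided into 5 shares of 330,000: Nell and Csilla each take 330,000; Varun's 330,000 share passes to Varun's issue; Pieter's 330,000 share passes to Pieter's issue; Dayo's 330,000 share passes to Dayo's issue.
Varun's share (330,000) is divided into 3 shares of 110,000: Gustav, Ione, and Farrukh each take 110,000.
Pieter's share (330,000) is divided into 3 shares of 110,000: Hollis, Jana, and Wiremu each take 110,000.
Dayo's share (330,000) is divided into 2 shares of 165,000: Nikolai and Teodor each take 165,000.

Hollis receives 110,000.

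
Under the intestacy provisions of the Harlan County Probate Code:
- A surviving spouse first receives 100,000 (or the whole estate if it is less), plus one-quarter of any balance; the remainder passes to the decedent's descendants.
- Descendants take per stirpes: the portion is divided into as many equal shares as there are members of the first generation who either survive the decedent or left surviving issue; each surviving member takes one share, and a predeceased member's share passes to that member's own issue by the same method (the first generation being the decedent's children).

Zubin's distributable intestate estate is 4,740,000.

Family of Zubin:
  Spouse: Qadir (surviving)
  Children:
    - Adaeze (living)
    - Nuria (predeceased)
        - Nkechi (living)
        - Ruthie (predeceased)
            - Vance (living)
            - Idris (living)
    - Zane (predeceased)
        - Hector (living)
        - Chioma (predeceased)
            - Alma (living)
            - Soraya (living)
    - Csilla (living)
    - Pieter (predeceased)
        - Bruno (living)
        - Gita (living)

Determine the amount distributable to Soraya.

Soraya receives 174,000.

Qadir first takes 100,000, leaving a balance of 4,640,000. Qadir then takes one-quarter of the balance (1,160,000), for a total of 1,260,000. The remaining 3,480,000 passes to the descendants.
The descendants' portion (3,480,000) is divided into 5 shares of 696,000: Adaeze and Csilla each take 696,000; Nuria's 696,000 share passes to Nuria's issue; Zane's 696,000 share passes to Zane's issue; Pieter's 696,000 share passes to Pieter's issue.
Nuria's share (696,000) is divided into 2 shares of 348,000: Nkechi takes 348,000; Ruthie's 348,000 share passes to Ruthie's issue.
Ruthie's share (348,000) is divided into 2 shares of 174,000: Vance and Idris each take 174,000.
Zane's share (696,000) is divided into 2 shares of 348,000: Hector takes 348,000; Chioma's 348,000 share passes to Chioma's issue.
Chioma's share (348,000) is divided into 2 shares of 174,000: Alma and Soraya each take 174,000.
Pieter's share (696,000) is divided into 2 shares of 348,000: Bruno and Gita each take 348,000.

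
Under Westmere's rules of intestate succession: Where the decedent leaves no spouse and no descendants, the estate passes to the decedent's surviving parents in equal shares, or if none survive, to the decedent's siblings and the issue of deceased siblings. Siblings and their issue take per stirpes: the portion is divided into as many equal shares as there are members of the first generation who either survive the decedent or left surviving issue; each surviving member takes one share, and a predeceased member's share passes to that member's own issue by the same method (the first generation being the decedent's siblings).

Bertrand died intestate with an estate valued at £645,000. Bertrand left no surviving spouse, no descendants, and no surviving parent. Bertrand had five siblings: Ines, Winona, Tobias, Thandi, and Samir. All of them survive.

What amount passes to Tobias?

Tobias receives £129,000.

The entire £645,000 passes to the siblings and their issue.
That amount (£645,000) is divided into 5 shares of £129,000: Ines, Winona, Tobias, Thandi, and Samir each take £129,000.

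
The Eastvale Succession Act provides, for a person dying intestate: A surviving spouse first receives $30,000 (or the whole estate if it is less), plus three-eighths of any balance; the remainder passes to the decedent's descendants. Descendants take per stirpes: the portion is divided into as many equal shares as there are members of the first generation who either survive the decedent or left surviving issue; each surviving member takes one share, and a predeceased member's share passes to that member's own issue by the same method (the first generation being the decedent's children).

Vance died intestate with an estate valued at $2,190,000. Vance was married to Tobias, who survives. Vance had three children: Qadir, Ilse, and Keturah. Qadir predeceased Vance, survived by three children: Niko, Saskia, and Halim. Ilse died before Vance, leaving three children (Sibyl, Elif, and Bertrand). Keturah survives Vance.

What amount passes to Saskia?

Saskia receives $150,000.

Tobias first takes $30,000, leaving a balance of $2,160,000. Tobias then takes three-eighths of the balance ($810,000), for a total of $840,000. The remaining $1,350,000 passes to the descendants.
The descendants' portion ($1,350,000) is divided into 3 shares of $450,000: Keturah takes $450,000; Qadir's $450,000 share passes to Qadir's issue; Ilse's $450,000 share passes to Ilse's issue.
Qadir's share ($450,000) is divided into 3 shares of $150,000: Niko, Saskia, and Halim each take $150,000.
Ilse's share ($450,000) is divided into 3 shares of $150,000: Sibyl, Elif, and Bertrand each take $150,000.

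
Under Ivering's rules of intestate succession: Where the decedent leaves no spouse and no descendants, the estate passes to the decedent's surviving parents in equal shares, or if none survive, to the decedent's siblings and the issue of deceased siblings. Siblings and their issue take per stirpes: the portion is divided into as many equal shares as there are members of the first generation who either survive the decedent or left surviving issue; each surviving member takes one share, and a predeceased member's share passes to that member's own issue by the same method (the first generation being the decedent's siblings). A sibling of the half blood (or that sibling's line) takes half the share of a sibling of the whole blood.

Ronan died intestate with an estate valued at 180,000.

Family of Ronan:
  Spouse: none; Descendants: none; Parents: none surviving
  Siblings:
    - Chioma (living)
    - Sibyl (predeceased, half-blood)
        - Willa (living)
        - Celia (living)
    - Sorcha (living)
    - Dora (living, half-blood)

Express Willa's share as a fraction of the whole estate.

The entire 180,000 passes to the siblings and their issue.
Counting each half-blood sibling's line as half a unit, there are 3 units in 180,000, so one unit is 60,000. Whole-blood lines (Chioma and Sorcha) take 60,000 each; half-blood lines (Sibyl and Dora) take 30,000 each.
Sibyl's share (30,000) is divided into 2 shares of 15,000: Willa and Celia each take 15,000.

Willa receives 1/12 of the estate.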